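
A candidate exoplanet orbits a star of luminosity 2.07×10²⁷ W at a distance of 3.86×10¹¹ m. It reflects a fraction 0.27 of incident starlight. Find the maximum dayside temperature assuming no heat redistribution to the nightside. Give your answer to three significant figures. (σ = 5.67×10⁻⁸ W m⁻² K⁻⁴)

T_ss ≈ 345 K

Flux: S = L/(4πd²) = 2.07×10²⁷/(4π×(3.86×10¹¹)²) = 1110 W m⁻².
With no redistribution each surface element balances locally: S(1−A) = σT⁴.
T = [1110 × 0.73 / 5.67×10⁻⁸]^(1/4) = (1.42×10¹⁰)^(1/4) = 345 K.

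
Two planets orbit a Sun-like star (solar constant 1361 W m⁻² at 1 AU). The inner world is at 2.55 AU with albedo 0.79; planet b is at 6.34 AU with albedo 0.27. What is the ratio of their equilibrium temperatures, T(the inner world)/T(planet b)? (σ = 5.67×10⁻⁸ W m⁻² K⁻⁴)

T_eq = [S₀(1−A)/(4σd²)]^(1/4), so T ∝ (1−A)^(1/4) / √d.
T₁ = [1361×0.21/(4×5.67×10⁻⁸×2.55²)]^(1/4) = 117.99 K.
T₂ = [1361×0.73/(4×5.67×10⁻⁸×6.34²)]^(1/4) = 102.17 K.

T₁/T₂ ≈ 1.155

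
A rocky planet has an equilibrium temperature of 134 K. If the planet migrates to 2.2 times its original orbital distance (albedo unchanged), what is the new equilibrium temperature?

T_eq ∝ L^(1/4) · d^(−1/2).
T′ = 134 / 2.2^(1/2) = 90.3 K.

T_eq ≈ 90.3 K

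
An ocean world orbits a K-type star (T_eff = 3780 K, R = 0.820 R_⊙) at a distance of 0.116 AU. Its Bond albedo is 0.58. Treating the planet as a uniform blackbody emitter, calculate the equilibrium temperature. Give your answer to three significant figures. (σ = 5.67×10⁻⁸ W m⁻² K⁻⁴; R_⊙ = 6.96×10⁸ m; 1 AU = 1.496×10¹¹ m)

R_⋆ = 0.820 × 6.96×10⁸ = 5.71×10⁸ m.
d = 0.116 AU = 1.74×10¹⁰ m.
L = 4πR_⋆²σT_⋆⁴ = 4π(5.71×10⁸)² × 5.67×10⁻⁸ × (3780)⁴ = 4.74×10²⁵ W.
S = L/(4πd²) = 1.25×10⁴ W m⁻².
Energy balance: absorbed = emitted ⇒ πR²·S(1−A) = 4πR²·σT_eq⁴, so T_eq⁴ = S(1−A)/(4σ).
T_eq = [1.25×10⁴ × 0.42 / (4 × 5.67×10⁻⁸)]^(1/4) = (2.32×10¹⁰)^(1/4) = 390 K.

T_eq ≈ 390 K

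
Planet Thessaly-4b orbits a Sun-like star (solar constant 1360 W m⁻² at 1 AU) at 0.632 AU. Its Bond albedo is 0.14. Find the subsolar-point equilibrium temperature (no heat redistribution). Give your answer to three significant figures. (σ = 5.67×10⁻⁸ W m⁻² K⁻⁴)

Flux at 0.632 AU: S = 1360/0.632² = 3400 W m⁻².
At the subsolar point the surface absorbs S(1−A) and emits σT⁴ per unit area — no factor of 4, since only the local patch is in balance.
T = [3400 × 0.86 / 5.67×10⁻⁸]^(1/4) = (5.16×10¹⁰)^(1/4) = 477 K.

T_ss ≈ 477 K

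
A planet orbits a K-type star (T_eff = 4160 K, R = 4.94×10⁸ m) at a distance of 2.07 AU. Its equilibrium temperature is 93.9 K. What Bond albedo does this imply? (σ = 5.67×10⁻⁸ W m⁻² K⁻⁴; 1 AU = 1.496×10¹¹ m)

d = 2.07 AU = 3.10×10¹¹ m.
L = 4πR_⋆²σT_⋆⁴ = 4π(4.94×10⁸)² × 5.67×10⁻⁸ × (4160)⁴ = 5.21×10²⁵ W.
S = L/(4πd²) = 43.2 W m⁻².
From T_eq⁴ = S(1−A)/(4σ): 1−A = 4σT_eq⁴/S.
1−A = 4 × 5.67×10⁻⁸ × (93.9)⁴ / 43.2 = 0.408.

A ≈ 0.59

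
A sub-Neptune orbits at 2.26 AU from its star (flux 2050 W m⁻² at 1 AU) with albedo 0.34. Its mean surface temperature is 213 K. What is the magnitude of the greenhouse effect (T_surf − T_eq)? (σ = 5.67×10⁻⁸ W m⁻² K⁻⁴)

S = 2050/2.26² = 401.4 W m⁻².
T_eq = [S(1−A)/(4σ)]^(1/4) = [401.4×0.66/(4×5.67×10⁻⁸)]^(1/4) = 184.9 K.
ΔT = T_surf − T_eq = 213 − 184.9.

ΔT ≈ 28.1 K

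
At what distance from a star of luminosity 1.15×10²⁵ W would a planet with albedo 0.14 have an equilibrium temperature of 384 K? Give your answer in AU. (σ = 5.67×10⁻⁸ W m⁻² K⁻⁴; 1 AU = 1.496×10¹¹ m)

From T_eq⁴ = L(1−A)/(16πσd²): d = √[L(1−A)/(16πσT_eq⁴)].
d = √[1.15×10²⁵ × 0.86 / (16π × 5.67×10⁻⁸ × (384)⁴)] = 1.26×10¹⁰ m = 0.0844 AU.

d ≈ 0.0844 AU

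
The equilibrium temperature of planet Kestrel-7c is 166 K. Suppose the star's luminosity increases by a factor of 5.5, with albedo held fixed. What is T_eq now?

T_eq ≈ 254 K

T_eq ∝ L^(1/4) · d^(−1/2).
T′ = 166 × 5.5^(1/4) = 254 K.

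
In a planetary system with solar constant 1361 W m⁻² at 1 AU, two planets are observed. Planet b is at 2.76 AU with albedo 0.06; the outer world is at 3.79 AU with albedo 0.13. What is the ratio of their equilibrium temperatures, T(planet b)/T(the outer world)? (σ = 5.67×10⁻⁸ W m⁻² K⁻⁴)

T_eq = [S₀(1−A)/(4σd²)]^(1/4), so T ∝ (1−A)^(1/4) / √d.
T₁ = [1361×0.94/(4×5.67×10⁻⁸×2.76²)]^(1/4) = 164.96 K.
T₂ = [1361×0.87/(4×5.67×10⁻⁸×3.79²)]^(1/4) = 138.07 K.

T₁/T₂ ≈ 1.195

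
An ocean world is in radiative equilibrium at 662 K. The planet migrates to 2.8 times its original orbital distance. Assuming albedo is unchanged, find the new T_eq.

T_eq ∝ L^(1/4) · d^(−1/2).
T′ = 662 / 2.8^(1/2) = 396 K.

T_eq ≈ 396 K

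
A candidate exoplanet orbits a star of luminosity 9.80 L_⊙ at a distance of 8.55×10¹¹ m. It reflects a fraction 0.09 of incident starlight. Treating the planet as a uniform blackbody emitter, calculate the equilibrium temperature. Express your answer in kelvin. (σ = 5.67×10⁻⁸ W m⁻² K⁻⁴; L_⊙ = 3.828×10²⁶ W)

T_eq ≈ 201 K

L = 9.80 × 3.828×10²⁶ = 3.75×10²⁷ W.
Flux: S = L/(4πd²) = 3.75×10²⁷/(4π×(8.55×10¹¹)²) = 408 W m⁻².
Energy balance: absorbed = emitted ⇒ πR²·S(1−A) = 4πR²·σT_eq⁴, so T_eq⁴ = S(1−A)/(4σ).
T_eq = [408 × 0.91 / (4 × 5.67×10⁻⁸)]^(1/4) = (1.64×10⁹)^(1/4) = 201 K.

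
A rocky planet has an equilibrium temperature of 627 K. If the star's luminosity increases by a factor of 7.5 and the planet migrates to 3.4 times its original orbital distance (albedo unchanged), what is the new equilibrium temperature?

T_eq ≈ 563 K

T_eq ∝ L^(1/4) · d^(−1/2).
T′ = 627 × 7.5^(1/4) / 3.4^(1/2) = 563 K.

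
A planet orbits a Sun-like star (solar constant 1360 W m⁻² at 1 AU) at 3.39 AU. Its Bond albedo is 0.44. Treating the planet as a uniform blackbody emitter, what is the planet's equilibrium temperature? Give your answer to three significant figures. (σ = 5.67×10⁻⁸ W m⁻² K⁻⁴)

Flux at 3.39 AU: S = 1360/3.39² = 118 W m⁻².
Energy balance: absorbed = emitted ⇒ πR²·S(1−A) = 4πR²·σT_eq⁴, so T_eq⁴ = S(1−A)/(4σ).
T_eq = [118 × 0.56 / (4 × 5.67×10⁻⁸)]^(1/4) = (2.92×10⁸)^(1/4) = 131 K.

T_eq ≈ 131 K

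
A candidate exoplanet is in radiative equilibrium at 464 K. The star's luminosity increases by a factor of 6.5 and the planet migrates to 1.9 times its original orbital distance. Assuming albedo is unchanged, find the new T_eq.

T_eq ∝ L^(1/4) · d^(−1/2).
T′ = 464 × 6.5^(1/4) / 1.9^(1/2) = 537 K.

T_eq ≈ 537 K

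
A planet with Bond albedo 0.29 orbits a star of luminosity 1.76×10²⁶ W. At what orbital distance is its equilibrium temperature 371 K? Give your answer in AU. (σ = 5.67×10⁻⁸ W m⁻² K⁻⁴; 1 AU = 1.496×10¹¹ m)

d ≈ 0.322 AU

From T_eq⁴ = L(1−A)/(16πσd²): d = √[L(1−A)/(16πσT_eq⁴)].
d = √[1.76×10²⁶ × 0.71 / (16π × 5.67×10⁻⁸ × (371)⁴)] = 4.81×10¹⁰ m = 0.322 AU.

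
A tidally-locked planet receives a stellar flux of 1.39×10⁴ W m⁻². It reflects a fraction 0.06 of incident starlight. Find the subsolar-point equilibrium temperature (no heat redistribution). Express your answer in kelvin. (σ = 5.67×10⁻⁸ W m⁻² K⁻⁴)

At the subsolar point the surface absorbs S(1−A) and emits σT⁴ per unit area — no factor of 4, since only the local patch is in balance.
T = [1.39×10⁴ × 0.94 / 5.67×10⁻⁸]^(1/4) = (2.30×10¹¹)^(1/4) = 693 K.

T_ss ≈ 693 K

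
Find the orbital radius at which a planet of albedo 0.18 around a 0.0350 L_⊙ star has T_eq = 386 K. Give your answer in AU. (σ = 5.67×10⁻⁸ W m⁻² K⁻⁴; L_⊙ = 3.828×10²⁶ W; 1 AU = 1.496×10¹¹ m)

d ≈ 0.0881 AU

L = 0.0350 × 3.828×10²⁶ = 1.34×10²⁵ W.
From T_eq⁴ = L(1−A)/(16πσd²): d = √[L(1−A)/(16πσT_eq⁴)].
d = √[1.34×10²⁵ × 0.82 / (16π × 5.67×10⁻⁸ × (386)⁴)] = 1.32×10¹⁰ m = 0.0881 AU.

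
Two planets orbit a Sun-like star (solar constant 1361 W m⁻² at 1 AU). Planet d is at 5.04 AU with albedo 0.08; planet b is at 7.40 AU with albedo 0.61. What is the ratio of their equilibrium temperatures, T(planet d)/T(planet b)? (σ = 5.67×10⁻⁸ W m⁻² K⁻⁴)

T_eq = [S₀(1−A)/(4σd²)]^(1/4), so T ∝ (1−A)^(1/4) / √d.
T₁ = [1361×0.92/(4×5.67×10⁻⁸×5.04²)]^(1/4) = 121.42 K.
T₂ = [1361×0.39/(4×5.67×10⁻⁸×7.40²)]^(1/4) = 80.85 K.

T₁/T₂ ≈ 1.502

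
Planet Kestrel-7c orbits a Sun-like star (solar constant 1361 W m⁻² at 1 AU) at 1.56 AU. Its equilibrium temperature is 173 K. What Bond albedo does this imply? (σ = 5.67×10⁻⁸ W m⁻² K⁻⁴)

Flux at 1.56 AU: S = 1361/1.56² = 559 W m⁻².
From T_eq⁴ = S(1−A)/(4σ): 1−A = 4σT_eq⁴/S.
1−A = 4 × 5.67×10⁻⁸ × (173)⁴ / 559 = 0.363.

A ≈ 0.64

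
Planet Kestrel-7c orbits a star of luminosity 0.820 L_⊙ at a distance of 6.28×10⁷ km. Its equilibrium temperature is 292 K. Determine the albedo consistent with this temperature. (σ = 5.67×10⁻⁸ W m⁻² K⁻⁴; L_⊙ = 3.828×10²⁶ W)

d = 6.28×10⁷ km = 6.28×10¹⁰ m.
L = 0.820 × 3.828×10²⁶ = 3.14×10²⁶ W.
Flux: S = L/(4πd²) = 3.14×10²⁶/(4π×(6.28×10¹⁰)²) = 6330 W m⁻².
From T_eq⁴ = S(1−A)/(4σ): 1−A = 4σT_eq⁴/S.
1−A = 4 × 5.67×10⁻⁸ × (292)⁴ / 6330 = 0.260.

A ≈ 0.74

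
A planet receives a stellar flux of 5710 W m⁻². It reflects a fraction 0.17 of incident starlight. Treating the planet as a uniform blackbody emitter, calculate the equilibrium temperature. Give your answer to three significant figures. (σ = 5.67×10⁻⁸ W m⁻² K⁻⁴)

Energy balance: absorbed = emitted ⇒ πR²·S(1−A) = 4πR²·σT_eq⁴, so T_eq⁴ = S(1−A)/(4σ).
T_eq = [5710 × 0.83 / (4 × 5.67×10⁻⁸)]^(1/4) = (2.09×10¹⁰)^(1/4) = 380 K.

T_eq ≈ 380 K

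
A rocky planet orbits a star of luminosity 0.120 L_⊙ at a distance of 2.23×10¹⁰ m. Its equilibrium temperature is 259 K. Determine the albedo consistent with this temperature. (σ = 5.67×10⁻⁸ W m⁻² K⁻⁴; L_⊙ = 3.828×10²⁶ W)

A ≈ 0.86

L = 0.120 × 3.828×10²⁶ = 4.59×10²⁵ W.
Flux: S = L/(4πd²) = 4.59×10²⁵/(4π×(2.23×10¹⁰)²) = 7350 W m⁻².
From T_eq⁴ = S(1−A)/(4σ): 1−A = 4σT_eq⁴/S.
1−A = 4 × 5.67×10⁻⁸ × (259)⁴ / 7350 = 0.139.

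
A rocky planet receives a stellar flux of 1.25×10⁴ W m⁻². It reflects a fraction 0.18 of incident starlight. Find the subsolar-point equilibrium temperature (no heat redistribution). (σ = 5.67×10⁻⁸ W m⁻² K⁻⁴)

At the subsolar point the surface absorbs S(1−A) and emits σT⁴ per unit area — no factor of 4, since only the local patch is in balance.
T = [1.25×10⁴ × 0.82 / 5.67×10⁻⁸]^(1/4) = (1.81×10¹¹)^(1/4) = 652 K.

T_ss ≈ 652 K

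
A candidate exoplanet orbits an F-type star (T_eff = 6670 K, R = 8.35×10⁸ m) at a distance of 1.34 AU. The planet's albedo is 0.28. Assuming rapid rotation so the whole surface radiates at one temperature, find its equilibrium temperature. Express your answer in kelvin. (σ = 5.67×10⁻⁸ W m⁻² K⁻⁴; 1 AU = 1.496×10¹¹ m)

d = 1.34 AU = 2.00×10¹¹ m.
L = 4πR_⋆²σT_⋆⁴ = 4π(8.35×10⁸)² × 5.67×10⁻⁸ × (6670)⁴ = 9.83×10²⁶ W.
S = L/(4πd²) = 1950 W m⁻².
Energy balance: absorbed = emitted ⇒ πR²·S(1−A) = 4πR²·σT_eq⁴, so T_eq⁴ = S(1−A)/(4σ).
T_eq = [1950 × 0.72 / (4 × 5.67×10⁻⁸)]^(1/4) = (6.18×10⁹)^(1/4) = 280 K.

T_eq ≈ 280 K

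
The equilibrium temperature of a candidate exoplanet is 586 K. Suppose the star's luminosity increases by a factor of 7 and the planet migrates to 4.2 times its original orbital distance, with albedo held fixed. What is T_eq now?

T_eq ≈ 465 K

T_eq ∝ L^(1/4) · d^(−1/2).
T′ = 586 × 7^(1/4) / 4.2^(1/2) = 465 K.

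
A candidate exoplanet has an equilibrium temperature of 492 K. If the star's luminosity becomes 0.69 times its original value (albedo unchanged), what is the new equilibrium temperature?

T_eq ∝ L^(1/4) · d^(−1/2).
T′ = 492 × 0.69^(1/4) = 448 K.

T_eq ≈ 448 K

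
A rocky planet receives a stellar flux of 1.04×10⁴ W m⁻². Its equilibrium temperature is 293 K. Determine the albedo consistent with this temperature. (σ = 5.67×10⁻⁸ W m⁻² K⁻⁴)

A ≈ 0.84

From T_eq⁴ = S(1−A)/(4σ): 1−A = 4σT_eq⁴/S.
1−A = 4 × 5.67×10⁻⁸ × (293)⁴ / 1.04×10⁴ = 0.161.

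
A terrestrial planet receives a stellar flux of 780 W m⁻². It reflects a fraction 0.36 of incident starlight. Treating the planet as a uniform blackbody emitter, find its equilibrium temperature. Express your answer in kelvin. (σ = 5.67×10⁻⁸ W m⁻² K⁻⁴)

T_eq ≈ 217 K

Energy balance: absorbed = emitted ⇒ πR²·S(1−A) = 4πR²·σT_eq⁴, so T_eq⁴ = S(1−A)/(4σ).
T_eq = [780 × 0.64 / (4 × 5.67×10⁻⁸)]^(1/4) = (2.20×10⁹)^(1/4) = 217 K.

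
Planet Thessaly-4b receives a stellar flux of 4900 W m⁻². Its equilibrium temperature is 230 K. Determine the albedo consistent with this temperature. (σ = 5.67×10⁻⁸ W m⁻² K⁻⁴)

A ≈ 0.87

From T_eq⁴ = S(1−A)/(4σ): 1−A = 4σT_eq⁴/S.
1−A = 4 × 5.67×10⁻⁸ × (230)⁴ / 4900 = 0.130.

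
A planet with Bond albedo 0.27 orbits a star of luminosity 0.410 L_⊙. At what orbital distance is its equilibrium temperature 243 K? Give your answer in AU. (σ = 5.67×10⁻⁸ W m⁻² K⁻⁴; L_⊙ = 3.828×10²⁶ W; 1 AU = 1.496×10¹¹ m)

L = 0.410 × 3.828×10²⁶ = 1.57×10²⁶ W.
From T_eq⁴ = L(1−A)/(16πσd²): d = √[L(1−A)/(16πσT_eq⁴)].
d = √[1.57×10²⁶ × 0.73 / (16π × 5.67×10⁻⁸ × (243)⁴)] = 1.07×10¹¹ m = 0.718 AU.

d ≈ 0.718 AU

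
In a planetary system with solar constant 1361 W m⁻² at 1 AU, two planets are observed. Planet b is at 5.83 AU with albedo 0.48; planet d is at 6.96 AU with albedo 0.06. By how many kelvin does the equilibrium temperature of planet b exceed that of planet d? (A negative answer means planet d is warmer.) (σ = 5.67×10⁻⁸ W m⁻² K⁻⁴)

ΔT ≈ -6.0 K

T_eq = [S₀(1−A)/(4σd²)]^(1/4), so T ∝ (1−A)^(1/4) / √d.
T₁ = [1361×0.52/(4×5.67×10⁻⁸×5.83²)]^(1/4) = 97.89 K.
T₂ = [1361×0.94/(4×5.67×10⁻⁸×6.96²)]^(1/4) = 103.88 K.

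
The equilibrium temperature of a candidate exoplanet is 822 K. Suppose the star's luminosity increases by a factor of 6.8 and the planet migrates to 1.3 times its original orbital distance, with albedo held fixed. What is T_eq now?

T_eq ∝ L^(1/4) · d^(−1/2).
T′ = 822 × 6.8^(1/4) / 1.3^(1/2) = 1160 K.

T_eq ≈ 1160 K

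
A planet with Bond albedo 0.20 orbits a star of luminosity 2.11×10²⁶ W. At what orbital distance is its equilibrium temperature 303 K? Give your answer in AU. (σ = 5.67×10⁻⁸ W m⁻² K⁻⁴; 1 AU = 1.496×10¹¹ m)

d ≈ 0.560 AU

From T_eq⁴ = L(1−A)/(16πσd²): d = √[L(1−A)/(16πσT_eq⁴)].
d = √[2.11×10²⁶ × 0.80 / (16π × 5.67×10⁻⁸ × (303)⁴)] = 8.38×10¹⁰ m = 0.560 AU.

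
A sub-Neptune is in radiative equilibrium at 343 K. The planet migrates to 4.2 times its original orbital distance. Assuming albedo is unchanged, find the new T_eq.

T_eq ∝ L^(1/4) · d^(−1/2).
T′ = 343 / 4.2^(1/2) = 167 K.

T_eq ≈ 167 K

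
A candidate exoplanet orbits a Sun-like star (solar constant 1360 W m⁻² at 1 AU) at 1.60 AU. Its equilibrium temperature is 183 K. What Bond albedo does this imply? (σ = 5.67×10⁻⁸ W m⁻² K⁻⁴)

Flux at 1.60 AU: S = 1360/1.60² = 531 W m⁻².
From T_eq⁴ = S(1−A)/(4σ): 1−A = 4σT_eq⁴/S.
1−A = 4 × 5.67×10⁻⁸ × (183)⁴ / 531 = 0.479.

A ≈ 0.52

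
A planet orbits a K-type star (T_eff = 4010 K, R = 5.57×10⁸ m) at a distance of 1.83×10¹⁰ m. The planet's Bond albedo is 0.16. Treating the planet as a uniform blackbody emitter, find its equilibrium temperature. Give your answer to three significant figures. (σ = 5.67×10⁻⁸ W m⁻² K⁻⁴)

L = 4πR_⋆²σT_⋆⁴ = 4π(5.57×10⁸)² × 5.67×10⁻⁸ × (4010)⁴ = 5.72×10²⁵ W.
S = L/(4πd²) = 1.36×10⁴ W m⁻².
Energy balance: absorbed = emitted ⇒ πR²·S(1−A) = 4πR²·σT_eq⁴, so T_eq⁴ = S(1−A)/(4σ).
T_eq = [1.36×10⁴ × 0.84 / (4 × 5.67×10⁻⁸)]^(1/4) = (5.03×10¹⁰)^(1/4) = 474 K.

T_eq ≈ 474 K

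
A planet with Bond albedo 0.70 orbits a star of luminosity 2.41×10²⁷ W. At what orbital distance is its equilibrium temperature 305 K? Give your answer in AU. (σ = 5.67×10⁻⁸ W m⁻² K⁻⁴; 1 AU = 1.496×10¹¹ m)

d ≈ 1.14 AU

From T_eq⁴ = L(1−A)/(16πσd²): d = √[L(1−A)/(16πσT_eq⁴)].
d = √[2.41×10²⁷ × 0.30 / (16π × 5.67×10⁻⁸ × (305)⁴)] = 1.71×10¹¹ m = 1.14 AU.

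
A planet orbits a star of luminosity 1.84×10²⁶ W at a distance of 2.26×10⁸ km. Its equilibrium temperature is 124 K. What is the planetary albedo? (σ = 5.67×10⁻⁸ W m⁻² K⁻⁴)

d = 2.26×10⁸ km = 2.26×10¹¹ m.
Flux: S = L/(4πd²) = 1.84×10²⁶/(4π×(2.26×10¹¹)²) = 287 W m⁻².
From T_eq⁴ = S(1−A)/(4σ): 1−A = 4σT_eq⁴/S.
1−A = 4 × 5.67×10⁻⁸ × (124)⁴ / 287 = 0.187.

A ≈ 0.81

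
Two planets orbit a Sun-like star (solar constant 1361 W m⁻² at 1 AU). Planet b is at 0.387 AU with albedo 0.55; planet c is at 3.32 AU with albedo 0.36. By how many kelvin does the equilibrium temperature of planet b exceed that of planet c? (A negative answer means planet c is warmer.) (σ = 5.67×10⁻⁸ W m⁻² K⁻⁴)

ΔT ≈ 229.8 K

T_eq = [S₀(1−A)/(4σd²)]^(1/4), so T ∝ (1−A)^(1/4) / √d.
T₁ = [1361×0.45/(4×5.67×10⁻⁸×0.387²)]^(1/4) = 366.44 K.
T₂ = [1361×0.64/(4×5.67×10⁻⁸×3.32²)]^(1/4) = 136.62 K.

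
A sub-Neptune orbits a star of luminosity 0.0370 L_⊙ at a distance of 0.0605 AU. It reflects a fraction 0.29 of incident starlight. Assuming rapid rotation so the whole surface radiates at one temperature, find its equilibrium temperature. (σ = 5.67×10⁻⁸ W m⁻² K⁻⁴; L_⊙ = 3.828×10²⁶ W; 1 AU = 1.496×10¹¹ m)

T_eq ≈ 456 K

d = 0.0605 AU = 9.05×10⁹ m.
L = 0.0370 × 3.828×10²⁶ = 1.42×10²⁵ W.
Flux: S = L/(4πd²) = 1.42×10²⁵/(4π×(9.05×10⁹)²) = 1.38×10⁴ W m⁻².
Energy balance: absorbed = emitted ⇒ πR²·S(1−A) = 4πR²·σT_eq⁴, so T_eq⁴ = S(1−A)/(4σ).
T_eq = [1.38×10⁴ × 0.71 / (4 × 5.67×10⁻⁸)]^(1/4) = (4.31×10¹⁰)^(1/4) = 456 K.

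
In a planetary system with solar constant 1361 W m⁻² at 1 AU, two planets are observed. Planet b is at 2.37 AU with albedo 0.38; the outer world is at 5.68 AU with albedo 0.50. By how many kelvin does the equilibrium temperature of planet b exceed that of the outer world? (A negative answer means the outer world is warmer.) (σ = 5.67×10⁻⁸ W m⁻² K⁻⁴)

T_eq = [S₀(1−A)/(4σd²)]^(1/4), so T ∝ (1−A)^(1/4) / √d.
T₁ = [1361×0.62/(4×5.67×10⁻⁸×2.37²)]^(1/4) = 160.43 K.
T₂ = [1361×0.50/(4×5.67×10⁻⁸×5.68²)]^(1/4) = 98.20 K.

ΔT ≈ 62.2 K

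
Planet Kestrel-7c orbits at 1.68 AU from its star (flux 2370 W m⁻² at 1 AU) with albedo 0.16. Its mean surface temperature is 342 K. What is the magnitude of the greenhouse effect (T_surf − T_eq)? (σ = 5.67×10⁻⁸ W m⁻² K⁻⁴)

S = 2370/1.68² = 839.7 W m⁻².
T_eq = [S(1−A)/(4σ)]^(1/4) = [839.7×0.84/(4×5.67×10⁻⁸)]^(1/4) = 236.2 K.
ΔT = T_surf − T_eq = 342 − 236.2.

ΔT ≈ 105.8 K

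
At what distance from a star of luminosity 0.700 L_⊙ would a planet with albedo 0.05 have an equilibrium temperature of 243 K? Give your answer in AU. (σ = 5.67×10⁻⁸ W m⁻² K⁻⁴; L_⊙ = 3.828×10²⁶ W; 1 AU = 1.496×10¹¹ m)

L = 0.700 × 3.828×10²⁶ = 2.68×10²⁶ W.
From T_eq⁴ = L(1−A)/(16πσd²): d = √[L(1−A)/(16πσT_eq⁴)].
d = √[2.68×10²⁶ × 0.95 / (16π × 5.67×10⁻⁸ × (243)⁴)] = 1.60×10¹¹ m = 1.07 AU.

d ≈ 1.07 AU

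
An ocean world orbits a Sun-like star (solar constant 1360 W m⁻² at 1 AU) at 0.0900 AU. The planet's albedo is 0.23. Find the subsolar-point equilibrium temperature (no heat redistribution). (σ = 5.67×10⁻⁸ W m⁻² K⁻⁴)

T_ss ≈ 1230 K

Flux at 0.0900 AU: S = 1360/0.0900² = 1.68×10⁵ W m⁻².
At the subsolar point the surface absorbs S(1−A) and emits σT⁴ per unit area — no factor of 4, since only the local patch is in balance.
T = [1.68×10⁵ × 0.77 / 5.67×10⁻⁸]^(1/4) = (2.28×10¹²)^(1/4) = 1230 K.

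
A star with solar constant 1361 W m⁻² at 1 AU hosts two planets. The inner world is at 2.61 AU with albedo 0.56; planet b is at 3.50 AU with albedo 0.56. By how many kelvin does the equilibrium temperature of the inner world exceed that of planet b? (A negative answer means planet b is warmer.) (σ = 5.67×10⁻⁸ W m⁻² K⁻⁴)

ΔT ≈ 19.1 K

T_eq = [S₀(1−A)/(4σd²)]^(1/4), so T ∝ (1−A)^(1/4) / √d.
T₁ = [1361×0.44/(4×5.67×10⁻⁸×2.61²)]^(1/4) = 140.31 K.
T₂ = [1361×0.44/(4×5.67×10⁻⁸×3.50²)]^(1/4) = 121.17 K.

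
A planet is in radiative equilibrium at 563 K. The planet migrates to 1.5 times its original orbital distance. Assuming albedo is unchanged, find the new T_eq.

T_eq ∝ L^(1/4) · d^(−1/2).
T′ = 563 / 1.5^(1/2) = 460 K.

T_eq ≈ 460 K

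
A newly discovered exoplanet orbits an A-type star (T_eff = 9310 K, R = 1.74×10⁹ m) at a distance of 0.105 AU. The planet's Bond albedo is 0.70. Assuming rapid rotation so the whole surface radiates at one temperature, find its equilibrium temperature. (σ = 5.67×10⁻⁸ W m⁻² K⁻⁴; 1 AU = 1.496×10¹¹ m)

d = 0.105 AU = 1.57×10¹⁰ m.
L = 4πR_⋆²σT_⋆⁴ = 4π(1.74×10⁹)² × 5.67×10⁻⁸ × (9310)⁴ = 1.62×10²⁸ W.
S = L/(4πd²) = 5.23×10⁶ W m⁻².
Energy balance: absorbed = emitted ⇒ πR²·S(1−A) = 4πR²·σT_eq⁴, so T_eq⁴ = S(1−A)/(4σ).
T_eq = [5.23×10⁶ × 0.30 / (4 × 5.67×10⁻⁸)]^(1/4) = (6.91×10¹²)^(1/4) = 1620 K.

T_eq ≈ 1620 K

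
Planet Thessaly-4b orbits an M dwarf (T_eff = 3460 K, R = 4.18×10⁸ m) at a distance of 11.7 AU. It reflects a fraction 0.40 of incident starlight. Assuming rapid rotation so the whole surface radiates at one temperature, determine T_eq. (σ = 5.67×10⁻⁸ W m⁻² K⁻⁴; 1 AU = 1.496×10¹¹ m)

T_eq ≈ 33.3 K

d = 11.7 AU = 1.75×10¹² m.
L = 4πR_⋆²σT_⋆⁴ = 4π(4.18×10⁸)² × 5.67×10⁻⁸ × (3460)⁴ = 1.78×10²⁵ W.
S = L/(4πd²) = 0.463 W m⁻².
Energy balance: absorbed = emitted ⇒ πR²·S(1−A) = 4πR²·σT_eq⁴, so T_eq⁴ = S(1−A)/(4σ).
T_eq = [0.463 × 0.60 / (4 × 5.67×10⁻⁸)]^(1/4) = (1.23×10⁶)^(1/4) = 33.3 K.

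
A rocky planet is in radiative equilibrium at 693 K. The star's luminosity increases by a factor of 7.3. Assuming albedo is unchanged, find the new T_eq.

T_eq ≈ 1140 K

T_eq ∝ L^(1/4) · d^(−1/2).
T′ = 693 × 7.3^(1/4) = 1140 K.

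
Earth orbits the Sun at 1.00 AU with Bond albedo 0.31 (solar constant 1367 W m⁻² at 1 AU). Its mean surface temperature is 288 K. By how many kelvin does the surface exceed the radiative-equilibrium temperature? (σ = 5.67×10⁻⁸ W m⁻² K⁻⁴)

S = 1367/1.00² = 1367 W m⁻².
T_eq = [S(1−A)/(4σ)]^(1/4) = [1367×0.69/(4×5.67×10⁻⁸)]^(1/4) = 253.9 K.
ΔT = T_surf − T_eq = 288 − 253.9.

ΔT ≈ 34.1 K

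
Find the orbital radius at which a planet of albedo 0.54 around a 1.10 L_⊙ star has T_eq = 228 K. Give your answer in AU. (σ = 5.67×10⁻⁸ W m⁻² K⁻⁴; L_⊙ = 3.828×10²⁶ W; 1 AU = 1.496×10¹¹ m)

d ≈ 1.06 AU

L = 1.10 × 3.828×10²⁶ = 4.21×10²⁶ W.
From T_eq⁴ = L(1−A)/(16πσd²): d = √[L(1−A)/(16πσT_eq⁴)].
d = √[4.21×10²⁶ × 0.46 / (16π × 5.67×10⁻⁸ × (228)⁴)] = 1.59×10¹¹ m = 1.06 AU.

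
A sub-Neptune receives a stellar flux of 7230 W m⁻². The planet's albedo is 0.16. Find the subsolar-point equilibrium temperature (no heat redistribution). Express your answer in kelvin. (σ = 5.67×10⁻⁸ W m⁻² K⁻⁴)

T_ss ≈ 572 K

At the subsolar point the surface absorbs S(1−A) and emits σT⁴ per unit area — no factor of 4, since only the local patch is in balance.
T = [7230 × 0.84 / 5.67×10⁻⁸]^(1/4) = (1.07×10¹¹)^(1/4) = 572 K.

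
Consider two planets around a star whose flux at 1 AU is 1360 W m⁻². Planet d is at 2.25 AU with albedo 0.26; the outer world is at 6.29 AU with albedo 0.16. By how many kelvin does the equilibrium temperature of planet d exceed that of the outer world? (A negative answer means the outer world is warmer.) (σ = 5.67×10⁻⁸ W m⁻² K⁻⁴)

T_eq = [S₀(1−A)/(4σd²)]^(1/4), so T ∝ (1−A)^(1/4) / √d.
T₁ = [1360×0.74/(4×5.67×10⁻⁸×2.25²)]^(1/4) = 172.06 K.
T₂ = [1360×0.84/(4×5.67×10⁻⁸×6.29²)]^(1/4) = 106.22 K.

ΔT ≈ 65.8 K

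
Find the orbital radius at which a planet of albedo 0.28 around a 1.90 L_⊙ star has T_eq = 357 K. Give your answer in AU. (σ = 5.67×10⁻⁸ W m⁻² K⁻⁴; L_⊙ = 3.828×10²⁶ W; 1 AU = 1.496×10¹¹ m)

L = 1.90 × 3.828×10²⁶ = 7.27×10²⁶ W.
From T_eq⁴ = L(1−A)/(16πσd²): d = √[L(1−A)/(16πσT_eq⁴)].
d = √[7.27×10²⁶ × 0.72 / (16π × 5.67×10⁻⁸ × (357)⁴)] = 1.06×10¹¹ m = 0.711 AU.

d ≈ 0.711 AU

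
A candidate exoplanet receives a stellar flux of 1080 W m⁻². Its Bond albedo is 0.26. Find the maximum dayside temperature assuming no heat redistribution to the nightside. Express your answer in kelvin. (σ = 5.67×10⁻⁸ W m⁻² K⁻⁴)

With no redistribution each surface element balances locally: S(1−A) = σT⁴.
T = [1080 × 0.74 / 5.67×10⁻⁸]^(1/4) = (1.41×10¹⁰)^(1/4) = 345 K.

T_ss ≈ 345 K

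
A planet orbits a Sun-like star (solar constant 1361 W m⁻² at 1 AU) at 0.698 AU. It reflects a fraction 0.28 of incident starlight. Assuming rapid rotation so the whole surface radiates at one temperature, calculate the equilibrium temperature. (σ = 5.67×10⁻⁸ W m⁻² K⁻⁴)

T_eq ≈ 307 K

Flux at 0.698 AU: S = 1361/0.698² = 2790 W m⁻².
Energy balance: absorbed = emitted ⇒ πR²·S(1−A) = 4πR²·σT_eq⁴, so T_eq⁴ = S(1−A)/(4σ).
T_eq = [2790 × 0.72 / (4 × 5.67×10⁻⁸)]^(1/4) = (8.87×10⁹)^(1/4) = 307 K.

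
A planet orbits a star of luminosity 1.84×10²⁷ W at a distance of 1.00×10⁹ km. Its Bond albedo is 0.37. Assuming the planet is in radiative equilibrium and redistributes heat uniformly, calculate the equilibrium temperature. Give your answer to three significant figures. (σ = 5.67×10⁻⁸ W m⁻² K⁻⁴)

d = 1.00×10⁹ km = 1.00×10¹² m.
Flux: S = L/(4πd²) = 1.84×10²⁷/(4π×(1.00×10¹²)²) = 146 W m⁻².
Energy balance: absorbed = emitted ⇒ πR²·S(1−A) = 4πR²·σT_eq⁴, so T_eq⁴ = S(1−A)/(4σ).
T_eq = [146 × 0.63 / (4 × 5.67×10⁻⁸)]^(1/4) = (4.07×10⁸)^(1/4) = 142 K.

T_eq ≈ 142 K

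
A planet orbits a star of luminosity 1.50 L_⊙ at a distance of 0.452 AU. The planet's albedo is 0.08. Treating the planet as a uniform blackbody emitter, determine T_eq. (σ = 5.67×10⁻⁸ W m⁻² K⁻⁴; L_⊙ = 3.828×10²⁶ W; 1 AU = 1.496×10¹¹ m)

T_eq ≈ 449 K

d = 0.452 AU = 6.76×10¹⁰ m.
L = 1.50 × 3.828×10²⁶ = 5.74×10²⁶ W.
Flux: S = L/(4πd²) = 5.74×10²⁶/(4π×(6.76×10¹⁰)²) = 9990 W m⁻².
Energy balance: absorbed = emitted ⇒ πR²·S(1−A) = 4πR²·σT_eq⁴, so T_eq⁴ = S(1−A)/(4σ).
T_eq = [9990 × 0.92 / (4 × 5.67×10⁻⁸)]^(1/4) = (4.05×10¹⁰)^(1/4) = 449 K.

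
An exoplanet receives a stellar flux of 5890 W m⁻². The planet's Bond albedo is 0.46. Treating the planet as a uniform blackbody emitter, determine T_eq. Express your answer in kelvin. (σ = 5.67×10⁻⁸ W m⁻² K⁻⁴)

T_eq ≈ 344 K

Energy balance: absorbed = emitted ⇒ πR²·S(1−A) = 4πR²·σT_eq⁴, so T_eq⁴ = S(1−A)/(4σ).
T_eq = [5890 × 0.54 / (4 × 5.67×10⁻⁸)]^(1/4) = (1.40×10¹⁰)^(1/4) = 344 K.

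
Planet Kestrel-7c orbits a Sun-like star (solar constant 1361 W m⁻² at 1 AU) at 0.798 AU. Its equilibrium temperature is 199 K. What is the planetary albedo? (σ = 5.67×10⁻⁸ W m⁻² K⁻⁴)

Flux at 0.798 AU: S = 1361/0.798² = 2140 W m⁻².
From T_eq⁴ = S(1−A)/(4σ): 1−A = 4σT_eq⁴/S.
1−A = 4 × 5.67×10⁻⁸ × (199)⁴ / 2140 = 0.166.

A ≈ 0.83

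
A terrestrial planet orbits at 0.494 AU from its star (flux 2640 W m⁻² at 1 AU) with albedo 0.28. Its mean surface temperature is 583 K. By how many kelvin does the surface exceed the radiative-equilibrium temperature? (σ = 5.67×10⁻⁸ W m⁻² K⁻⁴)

S = 2640/0.494² = 1.082×10⁴ W m⁻².
T_eq = [S(1−A)/(4σ)]^(1/4) = [1.082×10⁴×0.72/(4×5.67×10⁻⁸)]^(1/4) = 430.5 K.
ΔT = T_surf − T_eq = 583 − 430.5.

ΔT ≈ 152.5 K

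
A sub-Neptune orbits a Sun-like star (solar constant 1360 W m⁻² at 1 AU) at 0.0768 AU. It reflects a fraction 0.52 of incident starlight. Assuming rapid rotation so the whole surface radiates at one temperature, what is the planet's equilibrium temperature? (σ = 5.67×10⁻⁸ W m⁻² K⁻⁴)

Flux at 0.0768 AU: S = 1360/0.0768² = 2.31×10⁵ W m⁻².
Energy balance: absorbed = emitted ⇒ πR²·S(1−A) = 4πR²·σT_eq⁴, so T_eq⁴ = S(1−A)/(4σ).
T_eq = [2.31×10⁵ × 0.48 / (4 × 5.67×10⁻⁸)]^(1/4) = (4.88×10¹¹)^(1/4) = 836 K.

T_eq ≈ 836 K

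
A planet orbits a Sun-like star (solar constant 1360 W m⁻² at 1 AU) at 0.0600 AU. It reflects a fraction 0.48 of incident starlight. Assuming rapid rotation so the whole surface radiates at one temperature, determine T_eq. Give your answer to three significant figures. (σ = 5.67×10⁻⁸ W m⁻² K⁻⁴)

T_eq ≈ 965 K

Flux at 0.0600 AU: S = 1360/0.0600² = 3.78×10⁵ W m⁻².
Energy balance: absorbed = emitted ⇒ πR²·S(1−A) = 4πR²·σT_eq⁴, so T_eq⁴ = S(1−A)/(4σ).
T_eq = [3.78×10⁵ × 0.52 / (4 × 5.67×10⁻⁸)]^(1/4) = (8.66×10¹¹)^(1/4) = 965 K.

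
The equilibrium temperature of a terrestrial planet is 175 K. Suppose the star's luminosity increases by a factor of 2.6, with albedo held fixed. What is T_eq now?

T_eq ∝ L^(1/4) · d^(−1/2).
T′ = 175 × 2.6^(1/4) = 222 K.

T_eq ≈ 222 K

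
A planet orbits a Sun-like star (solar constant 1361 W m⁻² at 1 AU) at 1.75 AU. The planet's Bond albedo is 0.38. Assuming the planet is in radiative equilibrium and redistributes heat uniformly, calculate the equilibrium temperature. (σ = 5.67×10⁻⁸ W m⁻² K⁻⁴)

T_eq ≈ 187 K

Flux at 1.75 AU: S = 1361/1.75² = 444 W m⁻².
Energy balance: absorbed = emitted ⇒ πR²·S(1−A) = 4πR²·σT_eq⁴, so T_eq⁴ = S(1−A)/(4σ).
T_eq = [444 × 0.62 / (4 × 5.67×10⁻⁸)]^(1/4) = (1.21×10⁹)^(1/4) = 187 K.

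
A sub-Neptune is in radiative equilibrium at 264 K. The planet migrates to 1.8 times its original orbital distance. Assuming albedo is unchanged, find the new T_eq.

T_eq ≈ 197 K

T_eq ∝ L^(1/4) · d^(−1/2).
T′ = 264 / 1.8^(1/2) = 197 K.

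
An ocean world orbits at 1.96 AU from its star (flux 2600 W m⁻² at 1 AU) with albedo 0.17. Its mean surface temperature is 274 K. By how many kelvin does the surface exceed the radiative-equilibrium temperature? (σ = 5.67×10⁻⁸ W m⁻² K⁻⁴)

S = 2600/1.96² = 676.8 W m⁻².
T_eq = [S(1−A)/(4σ)]^(1/4) = [676.8×0.83/(4×5.67×10⁻⁸)]^(1/4) = 223.1 K.
ΔT = T_surf − T_eq = 274 − 223.1.

ΔT ≈ 50.9 K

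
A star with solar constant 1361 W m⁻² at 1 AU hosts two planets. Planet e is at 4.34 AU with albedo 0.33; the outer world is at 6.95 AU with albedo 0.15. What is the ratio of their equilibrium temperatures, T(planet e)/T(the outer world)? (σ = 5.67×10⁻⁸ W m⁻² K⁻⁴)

T_eq = [S₀(1−A)/(4σd²)]^(1/4), so T ∝ (1−A)^(1/4) / √d.
T₁ = [1361×0.67/(4×5.67×10⁻⁸×4.34²)]^(1/4) = 120.87 K.
T₂ = [1361×0.85/(4×5.67×10⁻⁸×6.95²)]^(1/4) = 101.37 K.

T₁/T₂ ≈ 1.192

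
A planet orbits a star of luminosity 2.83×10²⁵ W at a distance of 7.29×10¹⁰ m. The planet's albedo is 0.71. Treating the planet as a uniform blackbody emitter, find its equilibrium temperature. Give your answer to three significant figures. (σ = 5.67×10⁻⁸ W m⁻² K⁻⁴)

T_eq ≈ 153 K

Flux: S = L/(4πd²) = 2.83×10²⁵/(4π×(7.29×10¹⁰)²) = 424 W m⁻².
Energy balance: absorbed = emitted ⇒ πR²·S(1−A) = 4πR²·σT_eq⁴, so T_eq⁴ = S(1−A)/(4σ).
T_eq = [424 × 0.29 / (4 × 5.67×10⁻⁸)]^(1/4) = (5.42×10⁸)^(1/4) = 153 K.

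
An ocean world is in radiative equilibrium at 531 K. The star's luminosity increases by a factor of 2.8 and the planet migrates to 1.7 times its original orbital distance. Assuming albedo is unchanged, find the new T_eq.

T_eq ≈ 527 K

T_eq ∝ L^(1/4) · d^(−1/2).
T′ = 531 × 2.8^(1/4) / 1.7^(1/2) = 527 K.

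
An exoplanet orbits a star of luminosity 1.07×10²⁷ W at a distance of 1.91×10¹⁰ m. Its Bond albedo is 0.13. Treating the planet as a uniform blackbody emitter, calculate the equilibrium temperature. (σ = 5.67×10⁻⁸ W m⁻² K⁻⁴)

Flux: S = L/(4πd²) = 1.07×10²⁷/(4π×(1.91×10¹⁰)²) = 2.33×10⁵ W m⁻².
Energy balance: absorbed = emitted ⇒ πR²·S(1−A) = 4πR²·σT_eq⁴, so T_eq⁴ = S(1−A)/(4σ).
T_eq = [2.33×10⁵ × 0.87 / (4 × 5.67×10⁻⁸)]^(1/4) = (8.95×10¹¹)^(1/4) = 973 K.

T_eq ≈ 973 K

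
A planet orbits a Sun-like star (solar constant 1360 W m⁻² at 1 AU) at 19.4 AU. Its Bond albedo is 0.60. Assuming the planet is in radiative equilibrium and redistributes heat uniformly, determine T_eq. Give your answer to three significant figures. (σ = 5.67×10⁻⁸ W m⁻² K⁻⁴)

T_eq ≈ 50.2 K

Flux at 19.4 AU: S = 1360/19.4² = 3.61 W m⁻².
Energy balance: absorbed = emitted ⇒ πR²·S(1−A) = 4πR²·σT_eq⁴, so T_eq⁴ = S(1−A)/(4σ).
T_eq = [3.61 × 0.40 / (4 × 5.67×10⁻⁸)]^(1/4) = (6.37×10⁶)^(1/4) = 50.2 K.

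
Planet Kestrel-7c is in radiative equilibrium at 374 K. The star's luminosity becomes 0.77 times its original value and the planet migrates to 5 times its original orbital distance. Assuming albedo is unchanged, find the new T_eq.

T_eq ≈ 157 K

T_eq ∝ L^(1/4) · d^(−1/2).
T′ = 374 × 0.77^(1/4) / 5^(1/2) = 157 K.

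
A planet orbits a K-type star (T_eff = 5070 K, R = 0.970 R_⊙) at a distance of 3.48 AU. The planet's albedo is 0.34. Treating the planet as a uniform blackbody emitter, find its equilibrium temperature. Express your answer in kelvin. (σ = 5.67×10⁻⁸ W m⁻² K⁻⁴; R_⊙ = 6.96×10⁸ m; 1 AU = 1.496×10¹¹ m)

T_eq ≈ 116 K

R_⋆ = 0.970 × 6.96×10⁸ = 6.75×10⁸ m.
d = 3.48 AU = 5.21×10¹¹ m.
L = 4πR_⋆²σT_⋆⁴ = 4π(6.75×10⁸)² × 5.67×10⁻⁸ × (5070)⁴ = 2.15×10²⁶ W.
S = L/(4πd²) = 63.0 W m⁻².
Energy balance: absorbed = emitted ⇒ πR²·S(1−A) = 4πR²·σT_eq⁴, so T_eq⁴ = S(1−A)/(4σ).
T_eq = [63.0 × 0.66 / (4 × 5.67×10⁻⁸)]^(1/4) = (1.83×10⁸)^(1/4) = 116 K.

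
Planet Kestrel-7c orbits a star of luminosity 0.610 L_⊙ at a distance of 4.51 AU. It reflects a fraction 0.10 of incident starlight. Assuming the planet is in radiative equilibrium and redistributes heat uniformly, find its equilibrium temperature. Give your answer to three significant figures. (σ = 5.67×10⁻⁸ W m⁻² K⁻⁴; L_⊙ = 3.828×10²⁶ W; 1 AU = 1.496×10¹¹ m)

d = 4.51 AU = 6.75×10¹¹ m.
L = 0.610 × 3.828×10²⁶ = 2.34×10²⁶ W.
Flux: S = L/(4πd²) = 2.34×10²⁶/(4π×(6.75×10¹¹)²) = 40.8 W m⁻².
Energy balance: absorbed = emitted ⇒ πR²·S(1−A) = 4πR²·σT_eq⁴, so T_eq⁴ = S(1−A)/(4σ).
T_eq = [40.8 × 0.90 / (4 × 5.67×10⁻⁸)]^(1/4) = (1.62×10⁸)^(1/4) = 113 K.

T_eq ≈ 113 K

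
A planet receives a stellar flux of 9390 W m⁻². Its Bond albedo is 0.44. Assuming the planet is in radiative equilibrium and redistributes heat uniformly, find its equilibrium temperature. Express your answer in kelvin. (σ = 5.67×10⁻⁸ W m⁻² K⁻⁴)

T_eq ≈ 390 K

Energy balance: absorbed = emitted ⇒ πR²·S(1−A) = 4πR²·σT_eq⁴, so T_eq⁴ = S(1−A)/(4σ).
T_eq = [9390 × 0.56 / (4 × 5.67×10⁻⁸)]^(1/4) = (2.32×10¹⁰)^(1/4) = 390 K.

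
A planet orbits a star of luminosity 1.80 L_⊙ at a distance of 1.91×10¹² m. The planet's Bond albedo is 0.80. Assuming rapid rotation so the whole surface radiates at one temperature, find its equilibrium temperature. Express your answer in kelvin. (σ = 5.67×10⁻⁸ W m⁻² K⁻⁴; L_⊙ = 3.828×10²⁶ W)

L = 1.80 × 3.828×10²⁶ = 6.89×10²⁶ W.
Flux: S = L/(4πd²) = 6.89×10²⁶/(4π×(1.91×10¹²)²) = 15.0 W m⁻².
Energy balance: absorbed = emitted ⇒ πR²·S(1−A) = 4πR²·σT_eq⁴, so T_eq⁴ = S(1−A)/(4σ).
T_eq = [15.0 × 0.20 / (4 × 5.67×10⁻⁸)]^(1/4) = (1.33×10⁷)^(1/4) = 60.3 K.

T_eq ≈ 60.3 K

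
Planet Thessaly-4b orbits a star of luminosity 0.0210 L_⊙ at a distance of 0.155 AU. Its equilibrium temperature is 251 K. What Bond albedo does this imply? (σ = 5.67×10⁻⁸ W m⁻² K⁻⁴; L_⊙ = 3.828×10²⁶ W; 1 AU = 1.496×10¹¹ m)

d = 0.155 AU = 2.32×10¹⁰ m.
L = 0.0210 × 3.828×10²⁶ = 8.04×10²⁴ W.
Flux: S = L/(4πd²) = 8.04×10²⁴/(4π×(2.32×10¹⁰)²) = 1190 W m⁻².
From T_eq⁴ = S(1−A)/(4σ): 1−A = 4σT_eq⁴/S.
1−A = 4 × 5.67×10⁻⁸ × (251)⁴ / 1190 = 0.757.

A ≈ 0.24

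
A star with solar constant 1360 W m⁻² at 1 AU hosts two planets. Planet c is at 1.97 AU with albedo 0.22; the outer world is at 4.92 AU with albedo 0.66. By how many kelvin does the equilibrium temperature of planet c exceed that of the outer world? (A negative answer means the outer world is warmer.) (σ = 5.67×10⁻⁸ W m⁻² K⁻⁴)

T_eq = [S₀(1−A)/(4σd²)]^(1/4), so T ∝ (1−A)^(1/4) / √d.
T₁ = [1360×0.78/(4×5.67×10⁻⁸×1.97²)]^(1/4) = 186.32 K.
T₂ = [1360×0.34/(4×5.67×10⁻⁸×4.92²)]^(1/4) = 95.80 K.

ΔT ≈ 90.5 K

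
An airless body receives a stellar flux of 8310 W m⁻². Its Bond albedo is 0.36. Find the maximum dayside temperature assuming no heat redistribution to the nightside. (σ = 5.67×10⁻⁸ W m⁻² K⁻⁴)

With no redistribution each surface element balances locally: S(1−A) = σT⁴.
T = [8310 × 0.64 / 5.67×10⁻⁸]^(1/4) = (9.38×10¹⁰)^(1/4) = 553 K.

T_ss ≈ 553 K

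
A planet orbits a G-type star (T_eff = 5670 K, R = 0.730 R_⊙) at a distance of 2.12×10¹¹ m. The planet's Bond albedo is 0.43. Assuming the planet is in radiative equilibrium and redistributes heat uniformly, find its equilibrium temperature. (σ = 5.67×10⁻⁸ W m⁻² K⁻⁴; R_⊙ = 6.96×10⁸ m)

T_eq ≈ 171 K

R_⋆ = 0.730 × 6.96×10⁸ = 5.08×10⁸ m.
L = 4πR_⋆²σT_⋆⁴ = 4π(5.08×10⁸)² × 5.67×10⁻⁸ × (5670)⁴ = 1.90×10²⁶ W.
S = L/(4πd²) = 337 W m⁻².
Energy balance: absorbed = emitted ⇒ πR²·S(1−A) = 4πR²·σT_eq⁴, so T_eq⁴ = S(1−A)/(4σ).
T_eq = [337 × 0.57 / (4 × 5.67×10⁻⁸)]^(1/4) = (8.46×10⁸)^(1/4) = 171 K.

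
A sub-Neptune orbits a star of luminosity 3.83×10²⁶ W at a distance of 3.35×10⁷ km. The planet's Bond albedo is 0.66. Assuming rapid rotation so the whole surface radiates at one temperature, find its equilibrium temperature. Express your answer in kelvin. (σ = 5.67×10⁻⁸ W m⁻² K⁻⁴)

d = 3.35×10⁷ km = 3.35×10¹⁰ m.
Flux: S = L/(4πd²) = 3.83×10²⁶/(4π×(3.35×10¹⁰)²) = 2.72×10⁴ W m⁻².
Energy balance: absorbed = emitted ⇒ πR²·S(1−A) = 4πR²·σT_eq⁴, so T_eq⁴ = S(1−A)/(4σ).
T_eq = [2.72×10⁴ × 0.34 / (4 × 5.67×10⁻⁸)]^(1/4) = (4.07×10¹⁰)^(1/4) = 449 K.

T_eq ≈ 449 K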